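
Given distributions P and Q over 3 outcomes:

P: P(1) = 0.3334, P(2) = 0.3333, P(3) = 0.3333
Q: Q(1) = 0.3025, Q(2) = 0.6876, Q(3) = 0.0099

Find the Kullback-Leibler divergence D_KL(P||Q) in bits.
1.3895 bits

D_KL(P||Q) = Σ P(x) log₂(P(x)/Q(x))

Computing term by term:
  P(1)·log₂(P(1)/Q(1)) = 0.3334·log₂(0.3334/0.3025) = 0.04678
  P(2)·log₂(P(2)/Q(2)) = 0.3333·log₂(0.3333/0.6876) = -0.34821
  P(3)·log₂(P(3)/Q(3)) = 0.3333·log₂(0.3333/0.0099) = 1.69091

D_KL(P||Q) = 0.04678 - 0.34821 + 1.69091 = 1.38948 ≈ 1.3895 bits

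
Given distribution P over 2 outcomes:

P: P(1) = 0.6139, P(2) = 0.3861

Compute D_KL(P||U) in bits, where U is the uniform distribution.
0.0378 bits

U(i) = 1/2 for all i

D_KL(P||U) = Σ P(x) log₂(P(x) / (1/2))
           = Σ P(x) log₂(P(x)) + log₂(2)
           = log₂(2) - H(P)

H(P) = -Σ P(x) log₂(P(x)):
  -P(1)·log₂(P(1)) = -(0.6139)·log₂(0.6139) = 0.43214
  -P(2)·log₂(P(2)) = -(0.3861)·log₂(0.3861) = 0.53010
H(P) = 0.43214 + 0.53010 = 0.96224 bits

log₂(2) = 1.00000 bits

D_KL(P||U) = 1.00000 - 0.96224 = 0.03776 ≈ 0.0378 bits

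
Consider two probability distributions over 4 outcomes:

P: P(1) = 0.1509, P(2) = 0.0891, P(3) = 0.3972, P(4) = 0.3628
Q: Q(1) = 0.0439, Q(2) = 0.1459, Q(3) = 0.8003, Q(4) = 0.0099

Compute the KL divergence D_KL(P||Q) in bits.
1.6889 bits

D_KL(P||Q) = Σ P(x) log₂(P(x)/Q(x))

Computing term by term:
  P(1)·log₂(P(1)/Q(1)) = 0.1509·log₂(0.1509/0.0439) = 0.26880
  P(2)·log₂(P(2)/Q(2)) = 0.0891·log₂(0.0891/0.1459) = -0.06339
  P(3)·log₂(P(3)/Q(3)) = 0.3972·log₂(0.3972/0.8003) = -0.40144
  P(4)·log₂(P(4)/Q(4)) = 0.3628·log₂(0.3628/0.0099) = 1.88496

D_KL(P||Q) = 0.26880 - 0.06339 - 0.40144 + 1.88496 = 1.68893 ≈ 1.6889 bits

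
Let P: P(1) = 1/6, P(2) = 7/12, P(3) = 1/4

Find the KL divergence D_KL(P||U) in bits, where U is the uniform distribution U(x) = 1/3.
0.2005 bits

U(i) = 1/3 for all i

D_KL(P||U) = Σ P(x) log₂(P(x) / (1/3))
           = Σ P(x) log₂(P(x)) + log₂(3)
           = log₂(3) - H(P)

H(P) = -Σ P(x) log₂(P(x)):
  -P(1)·log₂(P(1)) = -(1/6)·log₂(1/6) = 0.43083
  -P(2)·log₂(P(2)) = -(7/12)·log₂(7/12) = 0.45360
  -P(3)·log₂(P(3)) = -(1/4)·log₂(1/4) = 0.50000
H(P) = 0.43083 + 0.45360 + 0.50000 = 1.38443 bits

log₂(3) = 1.58496 bits

D_KL(P||U) = 1.58496 - 1.38443 = 0.20053 ≈ 0.2005 bits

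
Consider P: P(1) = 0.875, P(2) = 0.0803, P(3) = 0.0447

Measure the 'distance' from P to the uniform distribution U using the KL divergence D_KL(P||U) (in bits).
0.9238 bits

U(i) = 1/3 for all i

D_KL(P||U) = Σ P(x) log₂(P(x) / (1/3))
           = Σ P(x) log₂(P(x)) + log₂(3)
           = log₂(3) - H(P)

H(P) = -Σ P(x) log₂(P(x)):
  -P(1)·log₂(P(1)) = -(0.875)·log₂(0.875) = 0.16856
  -P(2)·log₂(P(2)) = -(0.0803)·log₂(0.0803) = 0.29217
  -P(3)·log₂(P(3)) = -(0.0447)·log₂(0.0447) = 0.20042
H(P) = 0.16856 + 0.29217 + 0.20042 = 0.66115 bits

log₂(3) = 1.58496 bits

D_KL(P||U) = 1.58496 - 0.66115 = 0.92381 ≈ 0.9238 bits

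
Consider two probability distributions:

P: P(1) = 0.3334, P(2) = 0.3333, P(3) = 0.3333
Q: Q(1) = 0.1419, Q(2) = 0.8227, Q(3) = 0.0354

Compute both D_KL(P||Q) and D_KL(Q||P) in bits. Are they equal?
D_KL(P||Q) = 1.0546 bits, D_KL(Q||P) = 0.7830 bits. No, they are not equal.

D_KL(P||Q) = Σ P(x) log₂(P(x)/Q(x))

Computing term by term:
  P(1)·log₂(P(1)/Q(1)) = 0.3334·log₂(0.3334/0.1419) = 0.41088
  P(2)·log₂(P(2)/Q(2)) = 0.3333·log₂(0.3333/0.8227) = -0.43447
  P(3)·log₂(P(3)/Q(3)) = 0.3333·log₂(0.3333/0.0354) = 1.07823

D_KL(P||Q) = 0.41088 - 0.43447 + 1.07823 = 1.05464 ≈ 1.0546 bits

D_KL(Q||P) = Σ Q(x) log₂(Q(x)/P(x))

Computing term by term:
  Q(1)·log₂(Q(1)/P(1)) = 0.1419·log₂(0.1419/0.3334) = -0.17487
  Q(2)·log₂(Q(2)/P(2)) = 0.8227·log₂(0.8227/0.3333) = 1.07243
  Q(3)·log₂(Q(3)/P(3)) = 0.0354·log₂(0.0354/0.3333) = -0.11452

D_KL(Q||P) = -0.17487 + 1.07243 - 0.11452 = 0.78304 ≈ 0.7830 bits

These are NOT equal (difference: 0.2716 bits). KL divergence is asymmetric: D_KL(P||Q) ≠ D_KL(Q||P) in general.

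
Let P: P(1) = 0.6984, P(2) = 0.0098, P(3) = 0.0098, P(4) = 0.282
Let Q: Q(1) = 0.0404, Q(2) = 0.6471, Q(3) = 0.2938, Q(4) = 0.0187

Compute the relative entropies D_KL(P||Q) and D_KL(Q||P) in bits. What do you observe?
D_KL(P||Q) = 3.8682 bits, D_KL(Q||P) = 5.1138 bits. The two directions give different values (D_KL(Q||P) exceeds D_KL(P||Q) by 1.2456 bits): KL divergence is asymmetric.

D_KL(P||Q) = Σ P(x) log₂(P(x)/Q(x))

Computing term by term:
  P(1)·log₂(P(1)/Q(1)) = 0.6984·log₂(0.6984/0.0404) = 2.87156
  P(2)·log₂(P(2)/Q(2)) = 0.0098·log₂(0.0098/0.6471) = -0.05924
  P(3)·log₂(P(3)/Q(3)) = 0.0098·log₂(0.0098/0.2938) = -0.04808
  P(4)·log₂(P(4)/Q(4)) = 0.282·log₂(0.282/0.0187) = 1.10391

D_KL(P||Q) = 2.87156 - 0.05924 - 0.04808 + 1.10391 = 3.86815 ≈ 3.8682 bits

D_KL(Q||P) = Σ Q(x) log₂(Q(x)/P(x))

Computing term by term:
  Q(1)·log₂(Q(1)/P(1)) = 0.0404·log₂(0.0404/0.6984) = -0.16611
  Q(2)·log₂(Q(2)/P(2)) = 0.6471·log₂(0.6471/0.0098) = 3.91176
  Q(3)·log₂(Q(3)/P(3)) = 0.2938·log₂(0.2938/0.0098) = 1.44136
  Q(4)·log₂(Q(4)/P(4)) = 0.0187·log₂(0.0187/0.282) = -0.07320

D_KL(Q||P) = -0.16611 + 3.91176 + 1.44136 - 0.07320 = 5.11381 ≈ 5.1138 bits

These are NOT equal (difference: 1.2456 bits). KL divergence is asymmetric: D_KL(P||Q) ≠ D_KL(Q||P) in general.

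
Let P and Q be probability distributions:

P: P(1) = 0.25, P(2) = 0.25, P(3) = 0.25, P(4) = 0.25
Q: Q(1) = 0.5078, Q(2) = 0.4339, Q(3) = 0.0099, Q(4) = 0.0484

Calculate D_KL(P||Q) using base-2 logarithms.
1.3024 bits

D_KL(P||Q) = Σ P(x) log₂(P(x)/Q(x))

Computing term by term:
  P(1)·log₂(P(1)/Q(1)) = 0.25·log₂(0.25/0.5078) = -0.25558
  P(2)·log₂(P(2)/Q(2)) = 0.25·log₂(0.25/0.4339) = -0.19886
  P(3)·log₂(P(3)/Q(3)) = 0.25·log₂(0.25/0.0099) = 1.16459
  P(4)·log₂(P(4)/Q(4)) = 0.25·log₂(0.25/0.0484) = 0.59221

D_KL(P||Q) = -0.25558 - 0.19886 + 1.16459 + 0.59221 = 1.30236 ≈ 1.3024 bits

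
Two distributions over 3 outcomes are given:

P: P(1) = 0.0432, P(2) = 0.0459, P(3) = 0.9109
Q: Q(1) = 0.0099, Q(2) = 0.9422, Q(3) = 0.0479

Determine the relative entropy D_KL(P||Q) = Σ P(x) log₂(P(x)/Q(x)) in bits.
3.7623 bits

D_KL(P||Q) = Σ P(x) log₂(P(x)/Q(x))

Computing term by term:
  P(1)·log₂(P(1)/Q(1)) = 0.0432·log₂(0.0432/0.0099) = 0.09182
  P(2)·log₂(P(2)/Q(2)) = 0.0459·log₂(0.0459/0.9422) = -0.20010
  P(3)·log₂(P(3)/Q(3)) = 0.9109·log₂(0.9109/0.0479) = 3.87059

D_KL(P||Q) = 0.09182 - 0.20010 + 3.87059 = 3.76231 ≈ 3.7623 bits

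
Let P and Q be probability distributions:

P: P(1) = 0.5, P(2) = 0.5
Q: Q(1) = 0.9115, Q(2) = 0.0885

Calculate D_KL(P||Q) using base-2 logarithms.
0.8159 bits

D_KL(P||Q) = Σ P(x) log₂(P(x)/Q(x))

Computing term by term:
  P(1)·log₂(P(1)/Q(1)) = 0.5·log₂(0.5/0.9115) = -0.43316
  P(2)·log₂(P(2)/Q(2)) = 0.5·log₂(0.5/0.0885) = 1.24909

D_KL(P||Q) = -0.43316 + 1.24909 = 0.81593 ≈ 0.8159 bits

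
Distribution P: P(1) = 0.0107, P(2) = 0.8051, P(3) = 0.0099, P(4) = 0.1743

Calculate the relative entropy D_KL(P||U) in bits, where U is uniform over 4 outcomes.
1.1729 bits

U(i) = 1/4 for all i

D_KL(P||U) = Σ P(x) log₂(P(x) / (1/4))
           = Σ P(x) log₂(P(x)) + log₂(4)
           = log₂(4) - H(P)

H(P) = -Σ P(x) log₂(P(x)):
  -P(1)·log₂(P(1)) = -(0.0107)·log₂(0.0107) = 0.07004
  -P(2)·log₂(P(2)) = -(0.8051)·log₂(0.8051) = 0.25180
  -P(3)·log₂(P(3)) = -(0.0099)·log₂(0.0099) = 0.06592
  -P(4)·log₂(P(4)) = -(0.1743)·log₂(0.1743) = 0.43930
H(P) = 0.07004 + 0.25180 + 0.06592 + 0.43930 = 0.82706 bits

log₂(4) = 2.00000 bits

D_KL(P||U) = 2.00000 - 0.82706 = 1.17294 ≈ 1.1729 bits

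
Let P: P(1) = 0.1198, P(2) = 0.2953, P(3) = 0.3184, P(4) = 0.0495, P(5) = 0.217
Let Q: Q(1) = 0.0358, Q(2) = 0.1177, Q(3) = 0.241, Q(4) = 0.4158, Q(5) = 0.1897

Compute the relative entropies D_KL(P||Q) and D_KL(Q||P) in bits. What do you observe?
D_KL(P||Q) = 0.6187 bits, D_KL(Q||P) = 0.9245 bits. The two directions give different values (D_KL(Q||P) exceeds D_KL(P||Q) by 0.3058 bits): KL divergence is asymmetric.

D_KL(P||Q) = Σ P(x) log₂(P(x)/Q(x))

Computing term by term:
  P(1)·log₂(P(1)/Q(1)) = 0.1198·log₂(0.1198/0.0358) = 0.20876
  P(2)·log₂(P(2)/Q(2)) = 0.2953·log₂(0.2953/0.1177) = 0.39188
  P(3)·log₂(P(3)/Q(3)) = 0.3184·log₂(0.3184/0.241) = 0.12794
  P(4)·log₂(P(4)/Q(4)) = 0.0495·log₂(0.0495/0.4158) = -0.15198
  P(5)·log₂(P(5)/Q(5)) = 0.217·log₂(0.217/0.1897) = 0.04209

D_KL(P||Q) = 0.20876 + 0.39188 + 0.12794 - 0.15198 + 0.04209 = 0.61869 ≈ 0.6187 bits

D_KL(Q||P) = Σ Q(x) log₂(Q(x)/P(x))

Computing term by term:
  Q(1)·log₂(Q(1)/P(1)) = 0.0358·log₂(0.0358/0.1198) = -0.06238
  Q(2)·log₂(Q(2)/P(2)) = 0.1177·log₂(0.1177/0.2953) = -0.15620
  Q(3)·log₂(Q(3)/P(3)) = 0.241·log₂(0.241/0.3184) = -0.09684
  Q(4)·log₂(Q(4)/P(4)) = 0.4158·log₂(0.4158/0.0495) = 1.27667
  Q(5)·log₂(Q(5)/P(5)) = 0.1897·log₂(0.1897/0.217) = -0.03680

D_KL(Q||P) = -0.06238 - 0.15620 - 0.09684 + 1.27667 - 0.03680 = 0.92445 ≈ 0.9245 bits

These are NOT equal (difference: 0.3058 bits). KL divergence is asymmetric: D_KL(P||Q) ≠ D_KL(Q||P) in general.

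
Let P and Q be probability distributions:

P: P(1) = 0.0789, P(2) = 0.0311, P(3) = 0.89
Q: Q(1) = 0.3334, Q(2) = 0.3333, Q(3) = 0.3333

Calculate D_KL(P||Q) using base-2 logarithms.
0.9907 bits

D_KL(P||Q) = Σ P(x) log₂(P(x)/Q(x))

Computing term by term:
  P(1)·log₂(P(1)/Q(1)) = 0.0789·log₂(0.0789/0.3334) = -0.16405
  P(2)·log₂(P(2)/Q(2)) = 0.0311·log₂(0.0311/0.3333) = -0.10642
  P(3)·log₂(P(3)/Q(3)) = 0.89·log₂(0.89/0.3333) = 1.26112

D_KL(P||Q) = -0.16405 - 0.10642 + 1.26112 = 0.99065 ≈ 0.9907 bits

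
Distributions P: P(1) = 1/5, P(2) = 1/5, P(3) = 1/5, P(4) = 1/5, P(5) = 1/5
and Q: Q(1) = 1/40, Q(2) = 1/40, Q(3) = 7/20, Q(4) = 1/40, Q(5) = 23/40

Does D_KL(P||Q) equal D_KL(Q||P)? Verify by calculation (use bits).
D_KL(P||Q) = 1.3338 bits, D_KL(Q||P) = 0.9336 bits. No — D_KL(P||Q) ≠ D_KL(Q||P) for this pair.

D_KL(P||Q) = Σ P(x) log₂(P(x)/Q(x))

Computing term by term:
  P(1)·log₂(P(1)/Q(1)) = (1/5)·log₂((1/5)/(1/40)) = 0.60000
  P(2)·log₂(P(2)/Q(2)) = (1/5)·log₂((1/5)/(1/40)) = 0.60000
  P(3)·log₂(P(3)/Q(3)) = (1/5)·log₂((1/5)/(7/20)) = -0.16147
  P(4)·log₂(P(4)/Q(4)) = (1/5)·log₂((1/5)/(1/40)) = 0.60000
  P(5)·log₂(P(5)/Q(5)) = (1/5)·log₂((1/5)/(23/40)) = -0.30471

D_KL(P||Q) = 0.60000 + 0.60000 - 0.16147 + 0.60000 - 0.30471 = 1.33382 ≈ 1.3338 bits

D_KL(Q||P) = Σ Q(x) log₂(Q(x)/P(x))

Computing term by term:
  Q(1)·log₂(Q(1)/P(1)) = (1/40)·log₂((1/40)/(1/5)) = -0.07500
  Q(2)·log₂(Q(2)/P(2)) = (1/40)·log₂((1/40)/(1/5)) = -0.07500
  Q(3)·log₂(Q(3)/P(3)) = (7/20)·log₂((7/20)/(1/5)) = 0.28257
  Q(4)·log₂(Q(4)/P(4)) = (1/40)·log₂((1/40)/(1/5)) = -0.07500
  Q(5)·log₂(Q(5)/P(5)) = (23/40)·log₂((23/40)/(1/5)) = 0.87605

D_KL(Q||P) = -0.07500 - 0.07500 + 0.28257 - 0.07500 + 0.87605 = 0.93362 ≈ 0.9336 bits

These are NOT equal (difference: 0.4002 bits). KL divergence is asymmetric: D_KL(P||Q) ≠ D_KL(Q||P) in general.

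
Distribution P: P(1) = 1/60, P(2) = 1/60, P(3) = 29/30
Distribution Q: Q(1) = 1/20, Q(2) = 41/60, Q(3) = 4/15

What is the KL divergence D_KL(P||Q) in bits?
1.6803 bits

D_KL(P||Q) = Σ P(x) log₂(P(x)/Q(x))

Computing term by term:
  P(1)·log₂(P(1)/Q(1)) = (1/60)·log₂((1/60)/(1/20)) = -0.02642
  P(2)·log₂(P(2)/Q(2)) = (1/60)·log₂((1/60)/(41/60)) = -0.08929
  P(3)·log₂(P(3)/Q(3)) = (29/30)·log₂((29/30)/(4/15)) = 1.79605

D_KL(P||Q) = -0.02642 - 0.08929 + 1.79605 = 1.68034 ≈ 1.6803 bits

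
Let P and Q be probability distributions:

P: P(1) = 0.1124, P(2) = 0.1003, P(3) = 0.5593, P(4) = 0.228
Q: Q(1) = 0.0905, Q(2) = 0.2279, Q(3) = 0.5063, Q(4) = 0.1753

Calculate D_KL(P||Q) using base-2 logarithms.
0.0832 bits

D_KL(P||Q) = Σ P(x) log₂(P(x)/Q(x))

Computing term by term:
  P(1)·log₂(P(1)/Q(1)) = 0.1124·log₂(0.1124/0.0905) = 0.03514
  P(2)·log₂(P(2)/Q(2)) = 0.1003·log₂(0.1003/0.2279) = -0.11876
  P(3)·log₂(P(3)/Q(3)) = 0.5593·log₂(0.5593/0.5063) = 0.08033
  P(4)·log₂(P(4)/Q(4)) = 0.228·log₂(0.228/0.1753) = 0.08646

D_KL(P||Q) = 0.03514 - 0.11876 + 0.08033 + 0.08646 = 0.08317 ≈ 0.0832 bits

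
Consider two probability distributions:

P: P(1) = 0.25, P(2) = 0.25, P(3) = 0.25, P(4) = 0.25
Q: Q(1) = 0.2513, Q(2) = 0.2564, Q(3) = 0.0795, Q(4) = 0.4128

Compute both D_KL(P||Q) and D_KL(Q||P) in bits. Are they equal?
D_KL(P||Q) = 0.2214 bits, D_KL(Q||P) = 0.1785 bits. No, they are not equal.

D_KL(P||Q) = Σ P(x) log₂(P(x)/Q(x))

Computing term by term:
  P(1)·log₂(P(1)/Q(1)) = 0.25·log₂(0.25/0.2513) = -0.00187
  P(2)·log₂(P(2)/Q(2)) = 0.25·log₂(0.25/0.2564) = -0.00912
  P(3)·log₂(P(3)/Q(3)) = 0.25·log₂(0.25/0.0795) = 0.41323
  P(4)·log₂(P(4)/Q(4)) = 0.25·log₂(0.25/0.4128) = -0.18088

D_KL(P||Q) = -0.00187 - 0.00912 + 0.41323 - 0.18088 = 0.22136 ≈ 0.2214 bits

D_KL(Q||P) = Σ Q(x) log₂(Q(x)/P(x))

Computing term by term:
  Q(1)·log₂(Q(1)/P(1)) = 0.2513·log₂(0.2513/0.25) = 0.00188
  Q(2)·log₂(Q(2)/P(2)) = 0.2564·log₂(0.2564/0.25) = 0.00935
  Q(3)·log₂(Q(3)/P(3)) = 0.0795·log₂(0.0795/0.25) = -0.13141
  Q(4)·log₂(Q(4)/P(4)) = 0.4128·log₂(0.4128/0.25) = 0.29867

D_KL(Q||P) = 0.00188 + 0.00935 - 0.13141 + 0.29867 = 0.17849 ≈ 0.1785 bits

These are NOT equal (difference: 0.0429 bits). KL divergence is asymmetric: D_KL(P||Q) ≠ D_KL(Q||P) in general.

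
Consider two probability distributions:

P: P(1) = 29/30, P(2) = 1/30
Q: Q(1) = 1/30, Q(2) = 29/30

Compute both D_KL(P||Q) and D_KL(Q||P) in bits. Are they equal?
D_KL(P||Q) = 4.5341 bits, D_KL(Q||P) = 4.5341 bits. Yes, in this case they are equal (although KL divergence is not symmetric in general).

D_KL(P||Q) = Σ P(x) log₂(P(x)/Q(x))

Computing term by term:
  P(1)·log₂(P(1)/Q(1)) = (29/30)·log₂((29/30)/(1/30)) = 4.69605
  P(2)·log₂(P(2)/Q(2)) = (1/30)·log₂((1/30)/(29/30)) = -0.16193

D_KL(P||Q) = 4.69605 - 0.16193 = 4.53412 ≈ 4.5341 bits

D_KL(Q||P) = Σ Q(x) log₂(Q(x)/P(x))

Computing term by term:
  Q(1)·log₂(Q(1)/P(1)) = (1/30)·log₂((1/30)/(29/30)) = -0.16193
  Q(2)·log₂(Q(2)/P(2)) = (29/30)·log₂((29/30)/(1/30)) = 4.69605

D_KL(Q||P) = -0.16193 + 4.69605 = 4.53412 ≈ 4.5341 bits

These ARE equal here. Q is P with outcomes relabeled (Q(1) = P(2), Q(2) = P(1)) by a relabeling that is its own inverse, so the two sums contain exactly the same terms in a different order. This is a special case — KL divergence is not symmetric in general: D_KL(P||Q) ≠ D_KL(Q||P) for most P, Q.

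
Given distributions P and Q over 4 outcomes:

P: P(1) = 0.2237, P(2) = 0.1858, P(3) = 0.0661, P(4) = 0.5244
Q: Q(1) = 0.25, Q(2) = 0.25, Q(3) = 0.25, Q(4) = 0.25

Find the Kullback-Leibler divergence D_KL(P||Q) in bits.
0.3182 bits

D_KL(P||Q) = Σ P(x) log₂(P(x)/Q(x))

Computing term by term:
  P(1)·log₂(P(1)/Q(1)) = 0.2237·log₂(0.2237/0.25) = -0.03587
  P(2)·log₂(P(2)/Q(2)) = 0.1858·log₂(0.1858/0.25) = -0.07956
  P(3)·log₂(P(3)/Q(3)) = 0.0661·log₂(0.0661/0.25) = -0.12686
  P(4)·log₂(P(4)/Q(4)) = 0.5244·log₂(0.5244/0.25) = 0.56045

D_KL(P||Q) = -0.03587 - 0.07956 - 0.12686 + 0.56045 = 0.31816 ≈ 0.3182 bits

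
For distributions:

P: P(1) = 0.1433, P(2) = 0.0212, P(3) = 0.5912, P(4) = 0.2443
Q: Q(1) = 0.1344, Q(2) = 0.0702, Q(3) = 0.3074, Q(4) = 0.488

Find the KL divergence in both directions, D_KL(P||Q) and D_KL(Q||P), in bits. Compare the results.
D_KL(P||Q) = 0.2906 bits, D_KL(Q||P) = 0.3059 bits. D_KL(Q||P) is larger than D_KL(P||Q) by 0.0153 bits; the two directions differ.

D_KL(P||Q) = Σ P(x) log₂(P(x)/Q(x))

Computing term by term:
  P(1)·log₂(P(1)/Q(1)) = 0.1433·log₂(0.1433/0.1344) = 0.01326
  P(2)·log₂(P(2)/Q(2)) = 0.0212·log₂(0.0212/0.0702) = -0.03662
  P(3)·log₂(P(3)/Q(3)) = 0.5912·log₂(0.5912/0.3074) = 0.55781
  P(4)·log₂(P(4)/Q(4)) = 0.2443·log₂(0.2443/0.488) = -0.24387

D_KL(P||Q) = 0.01326 - 0.03662 + 0.55781 - 0.24387 = 0.29058 ≈ 0.2906 bits

D_KL(Q||P) = Σ Q(x) log₂(Q(x)/P(x))

Computing term by term:
  Q(1)·log₂(Q(1)/P(1)) = 0.1344·log₂(0.1344/0.1433) = -0.01243
  Q(2)·log₂(Q(2)/P(2)) = 0.0702·log₂(0.0702/0.0212) = 0.12126
  Q(3)·log₂(Q(3)/P(3)) = 0.3074·log₂(0.3074/0.5912) = -0.29004
  Q(4)·log₂(Q(4)/P(4)) = 0.488·log₂(0.488/0.2443) = 0.48713

D_KL(Q||P) = -0.01243 + 0.12126 - 0.29004 + 0.48713 = 0.30592 ≈ 0.3059 bits

These are NOT equal (difference: 0.0153 bits). KL divergence is asymmetric: D_KL(P||Q) ≠ D_KL(Q||P) in general.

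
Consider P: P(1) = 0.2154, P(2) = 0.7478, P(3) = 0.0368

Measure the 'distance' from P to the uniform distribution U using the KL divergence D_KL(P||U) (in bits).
0.6190 bits

U(i) = 1/3 for all i

D_KL(P||U) = Σ P(x) log₂(P(x) / (1/3))
           = Σ P(x) log₂(P(x)) + log₂(3)
           = log₂(3) - H(P)

H(P) = -Σ P(x) log₂(P(x)):
  -P(1)·log₂(P(1)) = -(0.2154)·log₂(0.2154) = 0.47709
  -P(2)·log₂(P(2)) = -(0.7478)·log₂(0.7478) = 0.31353
  -P(3)·log₂(P(3)) = -(0.0368)·log₂(0.0368) = 0.17532
H(P) = 0.47709 + 0.31353 + 0.17532 = 0.96594 bits

log₂(3) = 1.58496 bits

D_KL(P||U) = 1.58496 - 0.96594 = 0.61902 ≈ 0.6190 bits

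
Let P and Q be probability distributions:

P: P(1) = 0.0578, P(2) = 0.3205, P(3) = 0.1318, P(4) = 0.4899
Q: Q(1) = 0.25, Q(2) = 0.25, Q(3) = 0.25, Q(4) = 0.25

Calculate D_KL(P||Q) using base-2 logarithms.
0.3465 bits

D_KL(P||Q) = Σ P(x) log₂(P(x)/Q(x))

Computing term by term:
  P(1)·log₂(P(1)/Q(1)) = 0.0578·log₂(0.0578/0.25) = -0.12212
  P(2)·log₂(P(2)/Q(2)) = 0.3205·log₂(0.3205/0.25) = 0.11487
  P(3)·log₂(P(3)/Q(3)) = 0.1318·log₂(0.1318/0.25) = -0.12173
  P(4)·log₂(P(4)/Q(4)) = 0.4899·log₂(0.4899/0.25) = 0.47548

D_KL(P||Q) = -0.12212 + 0.11487 - 0.12173 + 0.47548 = 0.34650 ≈ 0.3465 bits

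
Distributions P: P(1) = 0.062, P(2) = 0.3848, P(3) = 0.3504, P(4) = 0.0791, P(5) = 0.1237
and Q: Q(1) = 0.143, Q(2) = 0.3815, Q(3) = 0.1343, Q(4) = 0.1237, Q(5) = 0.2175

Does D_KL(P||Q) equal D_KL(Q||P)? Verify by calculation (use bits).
D_KL(P||Q) = 0.2631 bits, D_KL(Q||P) = 0.2387 bits. No — D_KL(P||Q) ≠ D_KL(Q||P) for this pair.

D_KL(P||Q) = Σ P(x) log₂(P(x)/Q(x))

Computing term by term:
  P(1)·log₂(P(1)/Q(1)) = 0.062·log₂(0.062/0.143) = -0.07475
  P(2)·log₂(P(2)/Q(2)) = 0.3848·log₂(0.3848/0.3815) = 0.00478
  P(3)·log₂(P(3)/Q(3)) = 0.3504·log₂(0.3504/0.1343) = 0.48479
  P(4)·log₂(P(4)/Q(4)) = 0.0791·log₂(0.0791/0.1237) = -0.05103
  P(5)·log₂(P(5)/Q(5)) = 0.1237·log₂(0.1237/0.2175) = -0.10071

D_KL(P||Q) = -0.07475 + 0.00478 + 0.48479 - 0.05103 - 0.10071 = 0.26308 ≈ 0.2631 bits

D_KL(Q||P) = Σ Q(x) log₂(Q(x)/P(x))

Computing term by term:
  Q(1)·log₂(Q(1)/P(1)) = 0.143·log₂(0.143/0.062) = 0.17241
  Q(2)·log₂(Q(2)/P(2)) = 0.3815·log₂(0.3815/0.3848) = -0.00474
  Q(3)·log₂(Q(3)/P(3)) = 0.1343·log₂(0.1343/0.3504) = -0.18581
  Q(4)·log₂(Q(4)/P(4)) = 0.1237·log₂(0.1237/0.0791) = 0.07980
  Q(5)·log₂(Q(5)/P(5)) = 0.2175·log₂(0.2175/0.1237) = 0.17708

D_KL(Q||P) = 0.17241 - 0.00474 - 0.18581 + 0.07980 + 0.17708 = 0.23874 ≈ 0.2387 bits

These are NOT equal (difference: 0.0244 bits). KL divergence is asymmetric: D_KL(P||Q) ≠ D_KL(Q||P) in general.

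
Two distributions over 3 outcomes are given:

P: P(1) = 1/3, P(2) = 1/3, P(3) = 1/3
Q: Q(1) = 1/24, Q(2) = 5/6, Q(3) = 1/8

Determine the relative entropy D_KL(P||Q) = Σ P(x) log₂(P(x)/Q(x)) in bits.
1.0310 bits

D_KL(P||Q) = Σ P(x) log₂(P(x)/Q(x))

Computing term by term:
  P(1)·log₂(P(1)/Q(1)) = (1/3)·log₂((1/3)/(1/24)) = 1.00000
  P(2)·log₂(P(2)/Q(2)) = (1/3)·log₂((1/3)/(5/6)) = -0.44064
  P(3)·log₂(P(3)/Q(3)) = (1/3)·log₂((1/3)/(1/8)) = 0.47168

D_KL(P||Q) = 1.00000 - 0.44064 + 0.47168 = 1.03104 ≈ 1.0310 bits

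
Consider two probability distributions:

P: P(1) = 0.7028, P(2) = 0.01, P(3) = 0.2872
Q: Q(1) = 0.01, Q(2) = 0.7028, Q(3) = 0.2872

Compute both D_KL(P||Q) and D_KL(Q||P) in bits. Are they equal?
D_KL(P||Q) = 4.2504 bits, D_KL(Q||P) = 4.2504 bits. Yes, in this case they are equal (although KL divergence is not symmetric in general).

D_KL(P||Q) = Σ P(x) log₂(P(x)/Q(x))

Computing term by term:
  P(1)·log₂(P(1)/Q(1)) = 0.7028·log₂(0.7028/0.01) = 4.31171
  P(2)·log₂(P(2)/Q(2)) = 0.01·log₂(0.01/0.7028) = -0.06135
  P(3)·log₂(P(3)/Q(3)) = 0.2872·log₂(0.2872/0.2872) = 0.00000

D_KL(P||Q) = 4.31171 - 0.06135 + 0.00000 = 4.25036 ≈ 4.2504 bits

D_KL(Q||P) = Σ Q(x) log₂(Q(x)/P(x))

Computing term by term:
  Q(1)·log₂(Q(1)/P(1)) = 0.01·log₂(0.01/0.7028) = -0.06135
  Q(2)·log₂(Q(2)/P(2)) = 0.7028·log₂(0.7028/0.01) = 4.31171
  Q(3)·log₂(Q(3)/P(3)) = 0.2872·log₂(0.2872/0.2872) = 0.00000

D_KL(Q||P) = -0.06135 + 4.31171 + 0.00000 = 4.25036 ≈ 4.2504 bits

These ARE equal here. Q is P with outcomes relabeled (Q(1) = P(2), Q(2) = P(1)) by a relabeling that is its own inverse, so the two sums contain exactly the same terms in a different order. This is a special case — KL divergence is not symmetric in general: D_KL(P||Q) ≠ D_KL(Q||P) for most P, Q.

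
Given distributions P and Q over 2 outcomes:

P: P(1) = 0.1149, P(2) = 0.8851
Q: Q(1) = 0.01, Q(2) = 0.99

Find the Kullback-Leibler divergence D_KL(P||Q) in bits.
0.2617 bits

D_KL(P||Q) = Σ P(x) log₂(P(x)/Q(x))

Computing term by term:
  P(1)·log₂(P(1)/Q(1)) = 0.1149·log₂(0.1149/0.01) = 0.40471
  P(2)·log₂(P(2)/Q(2)) = 0.8851·log₂(0.8851/0.99) = -0.14302

D_KL(P||Q) = 0.40471 - 0.14302 = 0.26169 ≈ 0.2617 bits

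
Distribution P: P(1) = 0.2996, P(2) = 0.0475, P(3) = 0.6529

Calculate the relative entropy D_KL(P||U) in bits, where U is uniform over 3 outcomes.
0.4536 bits

U(i) = 1/3 for all i

D_KL(P||U) = Σ P(x) log₂(P(x) / (1/3))
           = Σ P(x) log₂(P(x)) + log₂(3)
           = log₂(3) - H(P)

H(P) = -Σ P(x) log₂(P(x)):
  -P(1)·log₂(P(1)) = -(0.2996)·log₂(0.2996) = 0.52097
  -P(2)·log₂(P(2)) = -(0.0475)·log₂(0.0475) = 0.20881
  -P(3)·log₂(P(3)) = -(0.6529)·log₂(0.6529) = 0.40158
H(P) = 0.52097 + 0.20881 + 0.40158 = 1.13136 bits

log₂(3) = 1.58496 bits

D_KL(P||U) = 1.58496 - 1.13136 = 0.45360 ≈ 0.4536 bits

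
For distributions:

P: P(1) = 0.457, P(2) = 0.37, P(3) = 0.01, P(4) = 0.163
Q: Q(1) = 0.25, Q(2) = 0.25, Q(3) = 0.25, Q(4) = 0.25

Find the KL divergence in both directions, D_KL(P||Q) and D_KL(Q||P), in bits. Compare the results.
D_KL(P||Q) = 0.4600 bits, D_KL(Q||P) = 0.9563 bits. D_KL(Q||P) is larger than D_KL(P||Q) by 0.4963 bits; the two directions differ.

D_KL(P||Q) = Σ P(x) log₂(P(x)/Q(x))

Computing term by term:
  P(1)·log₂(P(1)/Q(1)) = 0.457·log₂(0.457/0.25) = 0.39771
  P(2)·log₂(P(2)/Q(2)) = 0.37·log₂(0.37/0.25) = 0.20927
  P(3)·log₂(P(3)/Q(3)) = 0.01·log₂(0.01/0.25) = -0.04644
  P(4)·log₂(P(4)/Q(4)) = 0.163·log₂(0.163/0.25) = -0.10058

D_KL(P||Q) = 0.39771 + 0.20927 - 0.04644 - 0.10058 = 0.45996 ≈ 0.4600 bits

D_KL(Q||P) = Σ Q(x) log₂(Q(x)/P(x))

Computing term by term:
  Q(1)·log₂(Q(1)/P(1)) = 0.25·log₂(0.25/0.457) = -0.21757
  Q(2)·log₂(Q(2)/P(2)) = 0.25·log₂(0.25/0.37) = -0.14140
  Q(3)·log₂(Q(3)/P(3)) = 0.25·log₂(0.25/0.01) = 1.16096
  Q(4)·log₂(Q(4)/P(4)) = 0.25·log₂(0.25/0.163) = 0.15426

D_KL(Q||P) = -0.21757 - 0.14140 + 1.16096 + 0.15426 = 0.95625 ≈ 0.9563 bits

These are NOT equal (difference: 0.4963 bits). KL divergence is asymmetric: D_KL(P||Q) ≠ D_KL(Q||P) in general.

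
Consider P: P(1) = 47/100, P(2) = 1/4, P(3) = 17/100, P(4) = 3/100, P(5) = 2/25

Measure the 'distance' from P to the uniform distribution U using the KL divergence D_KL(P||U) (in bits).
0.4321 bits

U(i) = 1/5 for all i

D_KL(P||U) = Σ P(x) log₂(P(x) / (1/5))
           = Σ P(x) log₂(P(x)) + log₂(5)
           = log₂(5) - H(P)

H(P) = -Σ P(x) log₂(P(x)):
  -P(1)·log₂(P(1)) = -(47/100)·log₂(47/100) = 0.51196
  -P(2)·log₂(P(2)) = -(1/4)·log₂(1/4) = 0.50000
  -P(3)·log₂(P(3)) = -(17/100)·log₂(17/100) = 0.43459
  -P(4)·log₂(P(4)) = -(3/100)·log₂(3/100) = 0.15177
  -P(5)·log₂(P(5)) = -(2/25)·log₂(2/25) = 0.29151
H(P) = 0.51196 + 0.50000 + 0.43459 + 0.15177 + 0.29151 = 1.88983 bits

log₂(5) = 2.32193 bits

D_KL(P||U) = 2.32193 - 1.88983 = 0.43210 ≈ 0.4321 bits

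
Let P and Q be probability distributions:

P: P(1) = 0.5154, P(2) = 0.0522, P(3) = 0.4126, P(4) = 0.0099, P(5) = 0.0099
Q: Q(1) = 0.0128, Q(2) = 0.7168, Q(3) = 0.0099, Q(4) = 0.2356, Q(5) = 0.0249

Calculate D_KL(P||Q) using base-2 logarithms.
4.7124 bits

D_KL(P||Q) = Σ P(x) log₂(P(x)/Q(x))

Computing term by term:
  P(1)·log₂(P(1)/Q(1)) = 0.5154·log₂(0.5154/0.0128) = 2.74784
  P(2)·log₂(P(2)/Q(2)) = 0.0522·log₂(0.0522/0.7168) = -0.19729
  P(3)·log₂(P(3)/Q(3)) = 0.4126·log₂(0.4126/0.0099) = 2.22027
  P(4)·log₂(P(4)/Q(4)) = 0.0099·log₂(0.0099/0.2356) = -0.04527
  P(5)·log₂(P(5)/Q(5)) = 0.0099·log₂(0.0099/0.0249) = -0.01317

D_KL(P||Q) = 2.74784 - 0.19729 + 2.22027 - 0.04527 - 0.01317 = 4.71238 ≈ 4.7124 bits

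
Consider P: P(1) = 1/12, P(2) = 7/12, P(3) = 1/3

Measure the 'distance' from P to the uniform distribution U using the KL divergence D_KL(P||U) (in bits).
0.3043 bits

U(i) = 1/3 for all i

D_KL(P||U) = Σ P(x) log₂(P(x) / (1/3))
           = Σ P(x) log₂(P(x)) + log₂(3)
           = log₂(3) - H(P)

H(P) = -Σ P(x) log₂(P(x)):
  -P(1)·log₂(P(1)) = -(1/12)·log₂(1/12) = 0.29875
  -P(2)·log₂(P(2)) = -(7/12)·log₂(7/12) = 0.45360
  -P(3)·log₂(P(3)) = -(1/3)·log₂(1/3) = 0.52832
H(P) = 0.29875 + 0.45360 + 0.52832 = 1.28067 bits

log₂(3) = 1.58496 bits

D_KL(P||U) = 1.58496 - 1.28067 = 0.30429 ≈ 0.3043 bits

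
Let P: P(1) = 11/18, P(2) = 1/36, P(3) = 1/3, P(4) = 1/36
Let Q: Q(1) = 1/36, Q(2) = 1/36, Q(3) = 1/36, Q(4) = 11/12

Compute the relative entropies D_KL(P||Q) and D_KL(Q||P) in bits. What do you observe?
D_KL(P||Q) = 3.7801 bits, D_KL(Q||P) = 4.4006 bits. The two directions give different values (D_KL(Q||P) exceeds D_KL(P||Q) by 0.6205 bits): KL divergence is asymmetric.

D_KL(P||Q) = Σ P(x) log₂(P(x)/Q(x))

Computing term by term:
  P(1)·log₂(P(1)/Q(1)) = (11/18)·log₂((11/18)/(1/36)) = 2.72521
  P(2)·log₂(P(2)/Q(2)) = (1/36)·log₂((1/36)/(1/36)) = 0.00000
  P(3)·log₂(P(3)/Q(3)) = (1/3)·log₂((1/3)/(1/36)) = 1.19499
  P(4)·log₂(P(4)/Q(4)) = (1/36)·log₂((1/36)/(11/12)) = -0.14012

D_KL(P||Q) = 2.72521 + 0.00000 + 1.19499 - 0.14012 = 3.78008 ≈ 3.7801 bits

D_KL(Q||P) = Σ Q(x) log₂(Q(x)/P(x))

Computing term by term:
  Q(1)·log₂(Q(1)/P(1)) = (1/36)·log₂((1/36)/(11/18)) = -0.12387
  Q(2)·log₂(Q(2)/P(2)) = (1/36)·log₂((1/36)/(1/36)) = 0.00000
  Q(3)·log₂(Q(3)/P(3)) = (1/36)·log₂((1/36)/(1/3)) = -0.09958
  Q(4)·log₂(Q(4)/P(4)) = (11/12)·log₂((11/12)/(1/36)) = 4.62403

D_KL(Q||P) = -0.12387 + 0.00000 - 0.09958 + 4.62403 = 4.40058 ≈ 4.4006 bits

These are NOT equal (difference: 0.6205 bits). KL divergence is asymmetric: D_KL(P||Q) ≠ D_KL(Q||P) in general.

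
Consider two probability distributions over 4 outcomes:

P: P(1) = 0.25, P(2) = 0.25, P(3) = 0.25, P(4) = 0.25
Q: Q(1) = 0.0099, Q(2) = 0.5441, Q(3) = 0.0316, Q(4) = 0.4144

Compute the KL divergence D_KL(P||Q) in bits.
1.4478 bits

D_KL(P||Q) = Σ P(x) log₂(P(x)/Q(x))

Computing term by term:
  P(1)·log₂(P(1)/Q(1)) = 0.25·log₂(0.25/0.0099) = 1.16459
  P(2)·log₂(P(2)/Q(2)) = 0.25·log₂(0.25/0.5441) = -0.28049
  P(3)·log₂(P(3)/Q(3)) = 0.25·log₂(0.25/0.0316) = 0.74598
  P(4)·log₂(P(4)/Q(4)) = 0.25·log₂(0.25/0.4144) = -0.18227

D_KL(P||Q) = 1.16459 - 0.28049 + 0.74598 - 0.18227 = 1.44781 ≈ 1.4478 bits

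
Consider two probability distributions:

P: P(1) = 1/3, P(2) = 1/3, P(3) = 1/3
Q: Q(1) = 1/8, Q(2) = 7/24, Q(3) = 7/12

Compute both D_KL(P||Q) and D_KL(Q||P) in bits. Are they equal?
D_KL(P||Q) = 0.2668 bits, D_KL(Q||P) = 0.2379 bits. No, they are not equal.

D_KL(P||Q) = Σ P(x) log₂(P(x)/Q(x))

Computing term by term:
  P(1)·log₂(P(1)/Q(1)) = (1/3)·log₂((1/3)/(1/8)) = 0.47168
  P(2)·log₂(P(2)/Q(2)) = (1/3)·log₂((1/3)/(7/24)) = 0.06422
  P(3)·log₂(P(3)/Q(3)) = (1/3)·log₂((1/3)/(7/12)) = -0.26912

D_KL(P||Q) = 0.47168 + 0.06422 - 0.26912 = 0.26678 ≈ 0.2668 bits

D_KL(Q||P) = Σ Q(x) log₂(Q(x)/P(x))

Computing term by term:
  Q(1)·log₂(Q(1)/P(1)) = (1/8)·log₂((1/8)/(1/3)) = -0.17688
  Q(2)·log₂(Q(2)/P(2)) = (7/24)·log₂((7/24)/(1/3)) = -0.05619
  Q(3)·log₂(Q(3)/P(3)) = (7/12)·log₂((7/12)/(1/3)) = 0.47096

D_KL(Q||P) = -0.17688 - 0.05619 + 0.47096 = 0.23789 ≈ 0.2379 bits

These are NOT equal (difference: 0.0289 bits). KL divergence is asymmetric: D_KL(P||Q) ≠ D_KL(Q||P) in general.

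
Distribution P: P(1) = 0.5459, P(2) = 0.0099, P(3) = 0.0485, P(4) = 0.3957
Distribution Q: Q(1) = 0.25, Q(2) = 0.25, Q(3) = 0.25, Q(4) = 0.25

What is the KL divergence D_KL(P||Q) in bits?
0.7164 bits

D_KL(P||Q) = Σ P(x) log₂(P(x)/Q(x))

Computing term by term:
  P(1)·log₂(P(1)/Q(1)) = 0.5459·log₂(0.5459/0.25) = 0.61507
  P(2)·log₂(P(2)/Q(2)) = 0.0099·log₂(0.0099/0.25) = -0.04612
  P(3)·log₂(P(3)/Q(3)) = 0.0485·log₂(0.0485/0.25) = -0.11474
  P(4)·log₂(P(4)/Q(4)) = 0.3957·log₂(0.3957/0.25) = 0.26214

D_KL(P||Q) = 0.61507 - 0.04612 - 0.11474 + 0.26214 = 0.71635 ≈ 0.7164 bits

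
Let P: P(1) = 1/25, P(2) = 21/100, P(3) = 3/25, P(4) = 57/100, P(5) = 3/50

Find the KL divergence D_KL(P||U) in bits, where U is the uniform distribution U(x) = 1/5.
0.5905 bits

U(i) = 1/5 for all i

D_KL(P||U) = Σ P(x) log₂(P(x) / (1/5))
           = Σ P(x) log₂(P(x)) + log₂(5)
           = log₂(5) - H(P)

H(P) = -Σ P(x) log₂(P(x)):
  -P(1)·log₂(P(1)) = -(1/25)·log₂(1/25) = 0.18575
  -P(2)·log₂(P(2)) = -(21/100)·log₂(21/100) = 0.47282
  -P(3)·log₂(P(3)) = -(3/25)·log₂(3/25) = 0.36707
  -P(4)·log₂(P(4)) = -(57/100)·log₂(57/100) = 0.46225
  -P(5)·log₂(P(5)) = -(3/50)·log₂(3/50) = 0.24353
H(P) = 0.18575 + 0.47282 + 0.36707 + 0.46225 + 0.24353 = 1.73142 bits

log₂(5) = 2.32193 bits

D_KL(P||U) = 2.32193 - 1.73142 = 0.59051 ≈ 0.5905 bits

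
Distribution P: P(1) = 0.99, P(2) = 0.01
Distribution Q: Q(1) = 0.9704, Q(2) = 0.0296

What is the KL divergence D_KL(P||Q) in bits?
0.0129 bits

D_KL(P||Q) = Σ P(x) log₂(P(x)/Q(x))

Computing term by term:
  P(1)·log₂(P(1)/Q(1)) = 0.99·log₂(0.99/0.9704) = 0.02856
  P(2)·log₂(P(2)/Q(2)) = 0.01·log₂(0.01/0.0296) = -0.01566

D_KL(P||Q) = 0.02856 - 0.01566 = 0.01290 ≈ 0.0129 bits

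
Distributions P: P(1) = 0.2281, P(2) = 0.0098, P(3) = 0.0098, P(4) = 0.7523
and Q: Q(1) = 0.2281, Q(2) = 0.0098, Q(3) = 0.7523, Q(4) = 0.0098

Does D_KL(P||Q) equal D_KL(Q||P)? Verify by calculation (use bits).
D_KL(P||Q) = 4.6498 bits, D_KL(Q||P) = 4.6498 bits. Yes — for this pair D_KL(P||Q) = D_KL(Q||P).

D_KL(P||Q) = Σ P(x) log₂(P(x)/Q(x))

Computing term by term:
  P(1)·log₂(P(1)/Q(1)) = 0.2281·log₂(0.2281/0.2281) = 0.00000
  P(2)·log₂(P(2)/Q(2)) = 0.0098·log₂(0.0098/0.0098) = 0.00000
  P(3)·log₂(P(3)/Q(3)) = 0.0098·log₂(0.0098/0.7523) = -0.06137
  P(4)·log₂(P(4)/Q(4)) = 0.7523·log₂(0.7523/0.0098) = 4.71119

D_KL(P||Q) = 0.00000 + 0.00000 - 0.06137 + 4.71119 = 4.64982 ≈ 4.6498 bits

D_KL(Q||P) = Σ Q(x) log₂(Q(x)/P(x))

Computing term by term:
  Q(1)·log₂(Q(1)/P(1)) = 0.2281·log₂(0.2281/0.2281) = 0.00000
  Q(2)·log₂(Q(2)/P(2)) = 0.0098·log₂(0.0098/0.0098) = 0.00000
  Q(3)·log₂(Q(3)/P(3)) = 0.7523·log₂(0.7523/0.0098) = 4.71119
  Q(4)·log₂(Q(4)/P(4)) = 0.0098·log₂(0.0098/0.7523) = -0.06137

D_KL(Q||P) = 0.00000 + 0.00000 + 4.71119 - 0.06137 = 4.64982 ≈ 4.6498 bits

These ARE equal here. Q is P with outcomes relabeled (Q(3) = P(4), Q(4) = P(3)) by a relabeling that is its own inverse, so the two sums contain exactly the same terms in a different order. This is a special case — KL divergence is not symmetric in general: D_KL(P||Q) ≠ D_KL(Q||P) for most P, Q.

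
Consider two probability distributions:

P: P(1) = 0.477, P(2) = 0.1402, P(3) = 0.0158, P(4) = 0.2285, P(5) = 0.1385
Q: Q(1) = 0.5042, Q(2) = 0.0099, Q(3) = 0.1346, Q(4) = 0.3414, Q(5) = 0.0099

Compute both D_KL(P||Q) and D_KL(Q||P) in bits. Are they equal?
D_KL(P||Q) = 0.8439 bits, D_KL(Q||P) = 0.5786 bits. No, they are not equal.

D_KL(P||Q) = Σ P(x) log₂(P(x)/Q(x))

Computing term by term:
  P(1)·log₂(P(1)/Q(1)) = 0.477·log₂(0.477/0.5042) = -0.03816
  P(2)·log₂(P(2)/Q(2)) = 0.1402·log₂(0.1402/0.0099) = 0.53611
  P(3)·log₂(P(3)/Q(3)) = 0.0158·log₂(0.0158/0.1346) = -0.04883
  P(4)·log₂(P(4)/Q(4)) = 0.2285·log₂(0.2285/0.3414) = -0.13236
  P(5)·log₂(P(5)/Q(5)) = 0.1385·log₂(0.1385/0.0099) = 0.52717

D_KL(P||Q) = -0.03816 + 0.53611 - 0.04883 - 0.13236 + 0.52717 = 0.84393 ≈ 0.8439 bits

D_KL(Q||P) = Σ Q(x) log₂(Q(x)/P(x))

Computing term by term:
  Q(1)·log₂(Q(1)/P(1)) = 0.5042·log₂(0.5042/0.477) = 0.04034
  Q(2)·log₂(Q(2)/P(2)) = 0.0099·log₂(0.0099/0.1402) = -0.03786
  Q(3)·log₂(Q(3)/P(3)) = 0.1346·log₂(0.1346/0.0158) = 0.41601
  Q(4)·log₂(Q(4)/P(4)) = 0.3414·log₂(0.3414/0.2285) = 0.19776
  Q(5)·log₂(Q(5)/P(5)) = 0.0099·log₂(0.0099/0.1385) = -0.03768

D_KL(Q||P) = 0.04034 - 0.03786 + 0.41601 + 0.19776 - 0.03768 = 0.57857 ≈ 0.5786 bits

These are NOT equal (difference: 0.2653 bits). KL divergence is asymmetric: D_KL(P||Q) ≠ D_KL(Q||P) in general.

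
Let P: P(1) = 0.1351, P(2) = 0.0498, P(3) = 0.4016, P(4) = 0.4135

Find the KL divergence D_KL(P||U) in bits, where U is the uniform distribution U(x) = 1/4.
0.3389 bits

U(i) = 1/4 for all i

D_KL(P||U) = Σ P(x) log₂(P(x) / (1/4))
           = Σ P(x) log₂(P(x)) + log₂(4)
           = log₂(4) - H(P)

H(P) = -Σ P(x) log₂(P(x)):
  -P(1)·log₂(P(1)) = -(0.1351)·log₂(0.1351) = 0.39016
  -P(2)·log₂(P(2)) = -(0.0498)·log₂(0.0498) = 0.21552
  -P(3)·log₂(P(3)) = -(0.4016)·log₂(0.4016) = 0.52857
  -P(4)·log₂(P(4)) = -(0.4135)·log₂(0.4135) = 0.52682
H(P) = 0.39016 + 0.21552 + 0.52857 + 0.52682 = 1.66107 bits

log₂(4) = 2.00000 bits

D_KL(P||U) = 2.00000 - 1.66107 = 0.33893 ≈ 0.3389 bits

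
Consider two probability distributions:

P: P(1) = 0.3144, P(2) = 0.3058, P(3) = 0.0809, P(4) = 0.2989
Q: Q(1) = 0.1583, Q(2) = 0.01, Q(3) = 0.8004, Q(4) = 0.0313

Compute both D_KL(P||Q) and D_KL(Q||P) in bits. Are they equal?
D_KL(P||Q) = 2.5258 bits, D_KL(Q||P) = 2.3386 bits. No, they are not equal.

D_KL(P||Q) = Σ P(x) log₂(P(x)/Q(x))

Computing term by term:
  P(1)·log₂(P(1)/Q(1)) = 0.3144·log₂(0.3144/0.1583) = 0.31124
  P(2)·log₂(P(2)/Q(2)) = 0.3058·log₂(0.3058/0.01) = 1.50898
  P(3)·log₂(P(3)/Q(3)) = 0.0809·log₂(0.0809/0.8004) = -0.26750
  P(4)·log₂(P(4)/Q(4)) = 0.2989·log₂(0.2989/0.0313) = 0.97305

D_KL(P||Q) = 0.31124 + 1.50898 - 0.26750 + 0.97305 = 2.52577 ≈ 2.5258 bits

D_KL(Q||P) = Σ Q(x) log₂(Q(x)/P(x))

Computing term by term:
  Q(1)·log₂(Q(1)/P(1)) = 0.1583·log₂(0.1583/0.3144) = -0.15671
  Q(2)·log₂(Q(2)/P(2)) = 0.01·log₂(0.01/0.3058) = -0.04935
  Q(3)·log₂(Q(3)/P(3)) = 0.8004·log₂(0.8004/0.0809) = 2.64653
  Q(4)·log₂(Q(4)/P(4)) = 0.0313·log₂(0.0313/0.2989) = -0.10189

D_KL(Q||P) = -0.15671 - 0.04935 + 2.64653 - 0.10189 = 2.33858 ≈ 2.3386 bits

These are NOT equal (difference: 0.1872 bits). KL divergence is asymmetric: D_KL(P||Q) ≠ D_KL(Q||P) in general.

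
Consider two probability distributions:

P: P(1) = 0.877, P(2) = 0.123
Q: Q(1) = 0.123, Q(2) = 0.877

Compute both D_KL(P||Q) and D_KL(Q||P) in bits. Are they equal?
D_KL(P||Q) = 2.1368 bits, D_KL(Q||P) = 2.1368 bits. Yes, in this case they are equal (although KL divergence is not symmetric in general).

D_KL(P||Q) = Σ P(x) log₂(P(x)/Q(x))

Computing term by term:
  P(1)·log₂(P(1)/Q(1)) = 0.877·log₂(0.877/0.123) = 2.48535
  P(2)·log₂(P(2)/Q(2)) = 0.123·log₂(0.123/0.877) = -0.34857

D_KL(P||Q) = 2.48535 - 0.34857 = 2.13678 ≈ 2.1368 bits

D_KL(Q||P) = Σ Q(x) log₂(Q(x)/P(x))

Computing term by term:
  Q(1)·log₂(Q(1)/P(1)) = 0.123·log₂(0.123/0.877) = -0.34857
  Q(2)·log₂(Q(2)/P(2)) = 0.877·log₂(0.877/0.123) = 2.48535

D_KL(Q||P) = -0.34857 + 2.48535 = 2.13678 ≈ 2.1368 bits

These ARE equal here. Q is P with outcomes relabeled (Q(1) = P(2), Q(2) = P(1)) by a relabeling that is its own inverse, so the two sums contain exactly the same terms in a different order. This is a special case — KL divergence is not symmetric in general: D_KL(P||Q) ≠ D_KL(Q||P) for most P, Q.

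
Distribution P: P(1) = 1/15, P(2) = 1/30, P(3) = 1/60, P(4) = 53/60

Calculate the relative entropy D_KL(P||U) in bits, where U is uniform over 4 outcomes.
1.3194 bits

U(i) = 1/4 for all i

D_KL(P||U) = Σ P(x) log₂(P(x) / (1/4))
           = Σ P(x) log₂(P(x)) + log₂(4)
           = log₂(4) - H(P)

H(P) = -Σ P(x) log₂(P(x)):
  -P(1)·log₂(P(1)) = -(1/15)·log₂(1/15) = 0.26046
  -P(2)·log₂(P(2)) = -(1/30)·log₂(1/30) = 0.16356
  -P(3)·log₂(P(3)) = -(1/60)·log₂(1/60) = 0.09845
  -P(4)·log₂(P(4)) = -(53/60)·log₂(53/60) = 0.15809
H(P) = 0.26046 + 0.16356 + 0.09845 + 0.15809 = 0.68056 bits

log₂(4) = 2.00000 bits

D_KL(P||U) = 2.00000 - 0.68056 = 1.31944 ≈ 1.3194 bits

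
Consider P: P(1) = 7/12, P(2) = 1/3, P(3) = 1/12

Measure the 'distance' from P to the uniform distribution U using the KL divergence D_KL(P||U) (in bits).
0.3043 bits

U(i) = 1/3 for all i

D_KL(P||U) = Σ P(x) log₂(P(x) / (1/3))
           = Σ P(x) log₂(P(x)) + log₂(3)
           = log₂(3) - H(P)

H(P) = -Σ P(x) log₂(P(x)):
  -P(1)·log₂(P(1)) = -(7/12)·log₂(7/12) = 0.45360
  -P(2)·log₂(P(2)) = -(1/3)·log₂(1/3) = 0.52832
  -P(3)·log₂(P(3)) = -(1/12)·log₂(1/12) = 0.29875
H(P) = 0.45360 + 0.52832 + 0.29875 = 1.28067 bits

log₂(3) = 1.58496 bits

D_KL(P||U) = 1.58496 - 1.28067 = 0.30429 ≈ 0.3043 bits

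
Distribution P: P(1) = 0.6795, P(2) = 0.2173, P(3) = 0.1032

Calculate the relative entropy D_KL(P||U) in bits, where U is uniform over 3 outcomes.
0.3895 bits

U(i) = 1/3 for all i

D_KL(P||U) = Σ P(x) log₂(P(x) / (1/3))
           = Σ P(x) log₂(P(x)) + log₂(3)
           = log₂(3) - H(P)

H(P) = -Σ P(x) log₂(P(x)):
  -P(1)·log₂(P(1)) = -(0.6795)·log₂(0.6795) = 0.37879
  -P(2)·log₂(P(2)) = -(0.2173)·log₂(0.2173) = 0.47855
  -P(3)·log₂(P(3)) = -(0.1032)·log₂(0.1032) = 0.33813
H(P) = 0.37879 + 0.47855 + 0.33813 = 1.19547 bits

log₂(3) = 1.58496 bits

D_KL(P||U) = 1.58496 - 1.19547 = 0.38949 ≈ 0.3895 bits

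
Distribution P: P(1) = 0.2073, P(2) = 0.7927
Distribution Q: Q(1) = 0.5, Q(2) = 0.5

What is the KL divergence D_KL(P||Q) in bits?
0.2637 bits

D_KL(P||Q) = Σ P(x) log₂(P(x)/Q(x))

Computing term by term:
  P(1)·log₂(P(1)/Q(1)) = 0.2073·log₂(0.2073/0.5) = -0.26331
  P(2)·log₂(P(2)/Q(2)) = 0.7927·log₂(0.7927/0.5) = 0.52702

D_KL(P||Q) = -0.26331 + 0.52702 = 0.26371 ≈ 0.2637 bits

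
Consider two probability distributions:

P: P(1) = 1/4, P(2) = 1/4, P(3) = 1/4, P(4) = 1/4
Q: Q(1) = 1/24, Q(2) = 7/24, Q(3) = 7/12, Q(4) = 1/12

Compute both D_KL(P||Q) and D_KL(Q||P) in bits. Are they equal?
D_KL(P||Q) = 0.6813 bits, D_KL(Q||P) = 0.5381 bits. No, they are not equal.

D_KL(P||Q) = Σ P(x) log₂(P(x)/Q(x))

Computing term by term:
  P(1)·log₂(P(1)/Q(1)) = (1/4)·log₂((1/4)/(1/24)) = 0.64624
  P(2)·log₂(P(2)/Q(2)) = (1/4)·log₂((1/4)/(7/24)) = -0.05560
  P(3)·log₂(P(3)/Q(3)) = (1/4)·log₂((1/4)/(7/12)) = -0.30560
  P(4)·log₂(P(4)/Q(4)) = (1/4)·log₂((1/4)/(1/12)) = 0.39624

D_KL(P||Q) = 0.64624 - 0.05560 - 0.30560 + 0.39624 = 0.68128 ≈ 0.6813 bits

D_KL(Q||P) = Σ Q(x) log₂(Q(x)/P(x))

Computing term by term:
  Q(1)·log₂(Q(1)/P(1)) = (1/24)·log₂((1/24)/(1/4)) = -0.10771
  Q(2)·log₂(Q(2)/P(2)) = (7/24)·log₂((7/24)/(1/4)) = 0.06486
  Q(3)·log₂(Q(3)/P(3)) = (7/12)·log₂((7/12)/(1/4)) = 0.71306
  Q(4)·log₂(Q(4)/P(4)) = (1/12)·log₂((1/12)/(1/4)) = -0.13208

D_KL(Q||P) = -0.10771 + 0.06486 + 0.71306 - 0.13208 = 0.53813 ≈ 0.5381 bits

These are NOT equal (difference: 0.1432 bits). KL divergence is asymmetric: D_KL(P||Q) ≠ D_KL(Q||P) in general.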